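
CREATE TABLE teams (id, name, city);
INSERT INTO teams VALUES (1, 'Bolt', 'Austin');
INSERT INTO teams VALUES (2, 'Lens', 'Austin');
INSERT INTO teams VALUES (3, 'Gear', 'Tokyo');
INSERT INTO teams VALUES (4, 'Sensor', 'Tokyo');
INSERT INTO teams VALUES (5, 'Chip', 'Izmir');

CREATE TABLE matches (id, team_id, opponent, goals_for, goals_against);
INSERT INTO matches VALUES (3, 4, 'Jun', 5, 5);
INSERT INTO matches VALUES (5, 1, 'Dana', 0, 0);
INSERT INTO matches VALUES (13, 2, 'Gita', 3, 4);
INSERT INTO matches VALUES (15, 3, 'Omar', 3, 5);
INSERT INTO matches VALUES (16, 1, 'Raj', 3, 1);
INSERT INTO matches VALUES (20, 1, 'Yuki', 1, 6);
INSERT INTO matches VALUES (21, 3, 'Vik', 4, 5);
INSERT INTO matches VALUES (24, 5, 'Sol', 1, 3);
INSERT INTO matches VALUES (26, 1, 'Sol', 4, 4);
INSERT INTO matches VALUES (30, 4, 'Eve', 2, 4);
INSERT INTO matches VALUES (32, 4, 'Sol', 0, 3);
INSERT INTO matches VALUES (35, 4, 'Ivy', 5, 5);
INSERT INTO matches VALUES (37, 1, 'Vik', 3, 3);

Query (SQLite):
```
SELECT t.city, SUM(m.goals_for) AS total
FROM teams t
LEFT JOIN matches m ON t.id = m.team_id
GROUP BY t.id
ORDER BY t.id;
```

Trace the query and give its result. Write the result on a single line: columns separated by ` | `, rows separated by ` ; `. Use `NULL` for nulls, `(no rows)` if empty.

LEFT JOIN keeps every teams row; unmatched ones get NULL for matches columns.
Group by teams.id and compute SUM(m.goals_for). SUM over an all-NULL group is NULL.
  1: ids {5, 16, 20, 26, 37} → SUM(m.goals_for)=11
  2: ids {13} → SUM(m.goals_for)=3
  3: ids {15, 21} → SUM(m.goals_for)=7
  4: ids {3, 30, 32, 35} → SUM(m.goals_for)=12
  5: ids {24} → SUM(m.goals_for)=1

Austin | 11 ; Austin | 3 ; Tokyo | 7 ; Tokyo | 12 ; Izmir | 1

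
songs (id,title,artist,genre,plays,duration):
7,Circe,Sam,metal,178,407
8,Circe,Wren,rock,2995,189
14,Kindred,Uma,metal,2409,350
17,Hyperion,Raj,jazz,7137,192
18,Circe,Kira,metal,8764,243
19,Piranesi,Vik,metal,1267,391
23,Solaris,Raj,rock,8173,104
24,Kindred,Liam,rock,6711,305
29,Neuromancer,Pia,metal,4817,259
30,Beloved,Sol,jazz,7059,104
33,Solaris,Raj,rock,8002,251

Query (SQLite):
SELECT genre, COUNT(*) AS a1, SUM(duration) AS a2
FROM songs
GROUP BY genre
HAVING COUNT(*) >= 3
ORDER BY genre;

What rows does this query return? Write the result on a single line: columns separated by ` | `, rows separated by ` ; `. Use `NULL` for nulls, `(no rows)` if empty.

Group songs by genre.
Per group compute: COUNT(*), SUM(duration).
HAVING: drop groups with fewer than 3 rows.
  jazz: ids {17, 30} → COUNT(*)=2, SUM(duration)=296
  metal: ids {7, 14, 18, 19, 29} → COUNT(*)=5, SUM(duration)=1650
  rock: ids {8, 23, 24, 33} → COUNT(*)=4, SUM(duration)=849

metal | 5 | 1650 ; rock | 4 | 849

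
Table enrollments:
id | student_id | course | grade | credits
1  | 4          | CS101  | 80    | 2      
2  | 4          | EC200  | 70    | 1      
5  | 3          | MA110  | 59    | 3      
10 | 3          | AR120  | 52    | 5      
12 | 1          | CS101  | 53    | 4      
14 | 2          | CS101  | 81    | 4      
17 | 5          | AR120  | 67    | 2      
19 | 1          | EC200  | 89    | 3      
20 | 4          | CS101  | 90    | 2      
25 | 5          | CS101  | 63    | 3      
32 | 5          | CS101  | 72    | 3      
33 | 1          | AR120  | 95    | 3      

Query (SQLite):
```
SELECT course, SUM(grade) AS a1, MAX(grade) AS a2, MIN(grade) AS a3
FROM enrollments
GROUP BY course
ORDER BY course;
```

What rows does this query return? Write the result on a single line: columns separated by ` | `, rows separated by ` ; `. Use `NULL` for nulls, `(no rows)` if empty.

AR120 | 214 | 95 | 52 ; CS101 | 439 | 90 | 53 ; EC200 | 159 | 89 | 70 ; MA110 | 59 | 59 | 59

Group enrollments by course.
Per group compute: SUM(grade), MAX(grade), MIN(grade).
  AR120: ids {10, 17, 33} → SUM(grade)=214, MAX(grade)=95, MIN(grade)=52
  CS101: ids {1, 12, 14, 20, 25, 32} → SUM(grade)=439, MAX(grade)=90, MIN(grade)=53
  EC200: ids {2, 19} → SUM(grade)=159, MAX(grade)=89, MIN(grade)=70
  MA110: ids {5} → SUM(grade)=59, MAX(grade)=59, MIN(grade)=59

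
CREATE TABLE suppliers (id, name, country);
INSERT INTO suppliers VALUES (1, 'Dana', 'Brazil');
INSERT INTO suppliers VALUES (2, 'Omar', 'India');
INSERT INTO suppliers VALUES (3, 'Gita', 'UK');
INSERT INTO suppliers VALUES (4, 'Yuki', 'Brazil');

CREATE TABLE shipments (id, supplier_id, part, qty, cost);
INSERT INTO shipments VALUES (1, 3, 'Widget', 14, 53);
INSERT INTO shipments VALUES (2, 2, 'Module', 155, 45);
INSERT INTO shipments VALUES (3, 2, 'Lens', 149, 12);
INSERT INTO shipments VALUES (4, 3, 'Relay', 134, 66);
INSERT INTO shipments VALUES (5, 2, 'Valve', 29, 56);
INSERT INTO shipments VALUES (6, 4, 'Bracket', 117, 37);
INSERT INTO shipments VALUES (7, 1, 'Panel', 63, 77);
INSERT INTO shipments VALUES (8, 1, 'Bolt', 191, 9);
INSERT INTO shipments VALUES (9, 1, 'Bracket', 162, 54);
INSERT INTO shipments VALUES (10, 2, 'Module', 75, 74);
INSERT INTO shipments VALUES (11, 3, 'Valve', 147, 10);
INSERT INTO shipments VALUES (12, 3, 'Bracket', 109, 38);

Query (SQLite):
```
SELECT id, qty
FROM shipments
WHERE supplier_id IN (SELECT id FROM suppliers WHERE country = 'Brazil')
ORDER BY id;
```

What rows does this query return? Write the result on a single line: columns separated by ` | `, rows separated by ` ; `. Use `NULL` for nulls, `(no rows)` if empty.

6 | 117 ; 7 | 63 ; 8 | 191 ; 9 | 162

Inner query: suppliers.id where country = 'Brazil'.
Outer: keep shipments rows whose supplier_id is in that set.
Inner query → {1, 4}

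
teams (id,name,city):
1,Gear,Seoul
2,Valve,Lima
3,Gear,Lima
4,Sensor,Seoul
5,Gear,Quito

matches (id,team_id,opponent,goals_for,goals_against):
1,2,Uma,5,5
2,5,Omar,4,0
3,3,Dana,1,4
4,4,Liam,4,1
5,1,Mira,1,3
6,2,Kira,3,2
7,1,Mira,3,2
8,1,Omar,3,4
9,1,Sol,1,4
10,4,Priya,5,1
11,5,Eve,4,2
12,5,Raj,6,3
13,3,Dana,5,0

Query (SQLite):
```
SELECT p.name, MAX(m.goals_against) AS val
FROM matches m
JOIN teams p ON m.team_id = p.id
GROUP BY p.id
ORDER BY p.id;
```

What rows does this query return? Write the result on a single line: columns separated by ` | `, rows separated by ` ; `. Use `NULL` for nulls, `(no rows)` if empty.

Join each matches row to its teams via team_id.
Group joined rows by teams.id; compute MAX(m.goals_against) per group.
  1: ids {5, 7, 8, 9} → MAX(m.goals_against)=4
  2: ids {1, 6} → MAX(m.goals_against)=5
  3: ids {3, 13} → MAX(m.goals_against)=4
  4: ids {4, 10} → MAX(m.goals_against)=1
  5: ids {2, 11, 12} → MAX(m.goals_against)=3

Gear | 4 ; Valve | 5 ; Gear | 4 ; Sensor | 1 ; Gear | 3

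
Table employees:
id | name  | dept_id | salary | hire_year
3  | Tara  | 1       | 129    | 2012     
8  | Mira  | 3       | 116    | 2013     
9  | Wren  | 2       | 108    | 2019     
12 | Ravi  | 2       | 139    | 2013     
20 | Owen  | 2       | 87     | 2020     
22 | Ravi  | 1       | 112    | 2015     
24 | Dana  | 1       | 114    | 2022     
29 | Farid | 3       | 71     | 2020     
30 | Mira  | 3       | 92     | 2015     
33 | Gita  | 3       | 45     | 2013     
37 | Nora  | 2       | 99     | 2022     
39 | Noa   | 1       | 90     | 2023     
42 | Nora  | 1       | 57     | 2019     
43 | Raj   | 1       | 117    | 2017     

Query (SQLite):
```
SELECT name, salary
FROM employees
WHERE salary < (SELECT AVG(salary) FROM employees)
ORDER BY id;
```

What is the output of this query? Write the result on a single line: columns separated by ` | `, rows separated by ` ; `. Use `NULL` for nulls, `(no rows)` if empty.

Owen | 87 ; Farid | 71 ; Mira | 92 ; Gita | 45 ; Noa | 90 ; Nora | 57

Scalar subquery: AVG(salary) over all employees rows = 98.285714 (≈; comparison uses full precision).
Keep rows where salary < that value.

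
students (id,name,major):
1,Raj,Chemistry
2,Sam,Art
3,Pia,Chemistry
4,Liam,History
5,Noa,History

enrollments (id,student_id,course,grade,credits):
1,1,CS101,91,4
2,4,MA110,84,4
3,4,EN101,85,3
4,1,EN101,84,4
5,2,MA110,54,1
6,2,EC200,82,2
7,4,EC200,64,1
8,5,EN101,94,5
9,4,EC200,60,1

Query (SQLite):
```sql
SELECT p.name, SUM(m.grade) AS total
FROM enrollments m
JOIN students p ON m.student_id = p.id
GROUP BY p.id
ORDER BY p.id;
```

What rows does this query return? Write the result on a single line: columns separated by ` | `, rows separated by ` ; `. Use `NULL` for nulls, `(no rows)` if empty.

Join each enrollments row to its students via student_id.
Group joined rows by students.id; compute SUM(m.grade) per group.
  1: ids {1, 4} → SUM(m.grade)=175
  2: ids {5, 6} → SUM(m.grade)=136
  4: ids {2, 3, 7, 9} → SUM(m.grade)=293
  5: ids {8} → SUM(m.grade)=94

Raj | 175 ; Sam | 136 ; Liam | 293 ; Noa | 94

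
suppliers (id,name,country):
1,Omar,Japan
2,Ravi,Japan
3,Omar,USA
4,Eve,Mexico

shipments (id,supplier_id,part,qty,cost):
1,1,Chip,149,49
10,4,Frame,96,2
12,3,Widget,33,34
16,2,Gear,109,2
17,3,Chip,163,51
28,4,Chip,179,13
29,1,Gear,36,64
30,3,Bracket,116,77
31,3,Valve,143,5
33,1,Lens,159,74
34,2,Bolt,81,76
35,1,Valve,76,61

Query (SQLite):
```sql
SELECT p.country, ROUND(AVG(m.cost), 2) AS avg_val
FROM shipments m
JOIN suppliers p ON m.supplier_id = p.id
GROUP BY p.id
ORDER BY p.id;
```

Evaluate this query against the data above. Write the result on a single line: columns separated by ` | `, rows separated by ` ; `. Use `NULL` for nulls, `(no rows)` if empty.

Japan | 62 ; Japan | 39 ; USA | 41.75 ; Mexico | 7.5

Join each shipments row to its suppliers via supplier_id.
Group joined rows by suppliers.id; compute ROUND(AVG(m.cost), 2) per group.
  1: ids {1, 29, 33, 35} → ROUND(AVG(m.cost), 2)=62
  2: ids {16, 34} → ROUND(AVG(m.cost), 2)=39
  3: ids {12, 17, 30, 31} → ROUND(AVG(m.cost), 2)=41.75
  4: ids {10, 28} → ROUND(AVG(m.cost), 2)=7.5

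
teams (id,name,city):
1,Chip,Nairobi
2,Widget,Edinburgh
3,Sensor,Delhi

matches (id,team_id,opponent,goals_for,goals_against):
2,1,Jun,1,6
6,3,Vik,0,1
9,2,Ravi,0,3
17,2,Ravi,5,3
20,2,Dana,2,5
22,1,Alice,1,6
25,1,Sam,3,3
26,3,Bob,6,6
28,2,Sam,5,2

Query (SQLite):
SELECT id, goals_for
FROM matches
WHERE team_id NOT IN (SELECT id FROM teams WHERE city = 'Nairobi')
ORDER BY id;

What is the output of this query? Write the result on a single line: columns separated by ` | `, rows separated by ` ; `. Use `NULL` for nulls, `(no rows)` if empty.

Inner query: teams.id where city = 'Nairobi'.
Outer: keep matches rows whose team_id is not in that set.
Inner query → {1}

6 | 0 ; 9 | 0 ; 17 | 5 ; 20 | 2 ; 26 | 6 ; 28 | 5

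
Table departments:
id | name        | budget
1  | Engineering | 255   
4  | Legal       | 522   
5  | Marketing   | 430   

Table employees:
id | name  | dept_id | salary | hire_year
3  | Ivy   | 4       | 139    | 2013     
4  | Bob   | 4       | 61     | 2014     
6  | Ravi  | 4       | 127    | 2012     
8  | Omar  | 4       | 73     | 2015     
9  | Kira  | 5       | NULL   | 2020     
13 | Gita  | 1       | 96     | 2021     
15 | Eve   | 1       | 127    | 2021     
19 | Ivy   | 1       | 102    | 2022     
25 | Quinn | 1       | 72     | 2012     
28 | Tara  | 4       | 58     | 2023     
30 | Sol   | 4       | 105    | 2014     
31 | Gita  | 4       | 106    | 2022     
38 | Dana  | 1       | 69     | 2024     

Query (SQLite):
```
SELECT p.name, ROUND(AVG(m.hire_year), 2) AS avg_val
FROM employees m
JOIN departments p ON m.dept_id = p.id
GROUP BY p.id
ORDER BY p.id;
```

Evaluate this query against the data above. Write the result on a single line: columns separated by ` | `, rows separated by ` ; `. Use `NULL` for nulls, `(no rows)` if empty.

Join each employees row to its departments via dept_id.
Group joined rows by departments.id; compute ROUND(AVG(m.hire_year), 2) per group.
  1: ids {13, 15, 19, 25, 38} → ROUND(AVG(m.hire_year), 2)=2020
  4: ids {3, 4, 6, 8, 28, 30, 31} → ROUND(AVG(m.hire_year), 2)=2016.14
  5: ids {9} → ROUND(AVG(m.hire_year), 2)=2020

Engineering | 2020 ; Legal | 2016.14 ; Marketing | 2020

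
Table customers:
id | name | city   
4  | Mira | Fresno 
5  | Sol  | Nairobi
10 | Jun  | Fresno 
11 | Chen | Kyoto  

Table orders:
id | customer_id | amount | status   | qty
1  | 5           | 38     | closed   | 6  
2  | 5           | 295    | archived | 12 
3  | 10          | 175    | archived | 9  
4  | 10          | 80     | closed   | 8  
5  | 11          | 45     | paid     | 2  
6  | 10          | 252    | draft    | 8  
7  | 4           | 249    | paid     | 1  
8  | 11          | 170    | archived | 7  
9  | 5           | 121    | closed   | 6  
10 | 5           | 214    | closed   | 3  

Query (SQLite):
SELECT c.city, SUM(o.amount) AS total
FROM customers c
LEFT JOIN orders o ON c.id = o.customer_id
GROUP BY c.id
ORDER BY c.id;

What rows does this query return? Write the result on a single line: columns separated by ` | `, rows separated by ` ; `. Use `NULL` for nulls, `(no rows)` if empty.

LEFT JOIN keeps every customers row; unmatched ones get NULL for orders columns.
Group by customers.id and compute SUM(o.amount). SUM over an all-NULL group is NULL.
  4: ids {7} → SUM(o.amount)=249
  5: ids {1, 2, 9, 10} → SUM(o.amount)=668
  10: ids {3, 4, 6} → SUM(o.amount)=507
  11: ids {5, 8} → SUM(o.amount)=215

Fresno | 249 ; Nairobi | 668 ; Fresno | 507 ; Kyoto | 215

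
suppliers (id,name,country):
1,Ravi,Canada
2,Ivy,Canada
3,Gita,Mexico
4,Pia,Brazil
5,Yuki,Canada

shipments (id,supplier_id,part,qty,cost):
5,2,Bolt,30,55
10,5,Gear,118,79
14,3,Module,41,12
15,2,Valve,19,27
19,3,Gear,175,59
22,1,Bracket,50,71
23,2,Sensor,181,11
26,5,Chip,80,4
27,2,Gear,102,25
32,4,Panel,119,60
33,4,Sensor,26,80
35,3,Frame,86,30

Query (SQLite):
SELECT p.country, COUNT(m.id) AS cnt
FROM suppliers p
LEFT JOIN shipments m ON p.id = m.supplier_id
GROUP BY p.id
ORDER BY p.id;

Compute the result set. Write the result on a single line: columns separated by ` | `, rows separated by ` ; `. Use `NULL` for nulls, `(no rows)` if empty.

LEFT JOIN keeps every suppliers row; unmatched ones get NULL for shipments columns.
Group by suppliers.id and compute COUNT(m.id). COUNT(col) of an all-NULL group is 0.
  1: ids {22} → COUNT(m.id)=1
  2: ids {5, 15, 23, 27} → COUNT(m.id)=4
  3: ids {14, 19, 35} → COUNT(m.id)=3
  4: ids {32, 33} → COUNT(m.id)=2
  5: ids {10, 26} → COUNT(m.id)=2

Canada | 1 ; Canada | 4 ; Mexico | 3 ; Brazil | 2 ; Canada | 2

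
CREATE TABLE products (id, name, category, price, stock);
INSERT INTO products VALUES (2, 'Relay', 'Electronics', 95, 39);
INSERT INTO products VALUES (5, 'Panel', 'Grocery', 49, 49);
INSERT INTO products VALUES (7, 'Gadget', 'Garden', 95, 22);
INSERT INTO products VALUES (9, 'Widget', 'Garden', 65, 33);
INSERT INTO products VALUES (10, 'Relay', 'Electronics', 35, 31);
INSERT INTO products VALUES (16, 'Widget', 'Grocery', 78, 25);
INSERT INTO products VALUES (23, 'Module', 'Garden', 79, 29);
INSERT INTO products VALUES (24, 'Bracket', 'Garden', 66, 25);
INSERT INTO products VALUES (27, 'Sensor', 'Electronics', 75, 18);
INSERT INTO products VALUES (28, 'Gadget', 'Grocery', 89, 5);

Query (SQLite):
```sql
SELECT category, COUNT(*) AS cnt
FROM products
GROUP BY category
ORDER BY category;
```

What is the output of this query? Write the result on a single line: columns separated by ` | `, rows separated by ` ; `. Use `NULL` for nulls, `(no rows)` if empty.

Partition products by category; compute COUNT(*) within each group.
  Electronics: ids {2, 10, 27} → COUNT(*)=3
  Garden: ids {7, 9, 23, 24} → COUNT(*)=4
  Grocery: ids {5, 16, 28} → COUNT(*)=3

Electronics | 3 ; Garden | 4 ; Grocery | 3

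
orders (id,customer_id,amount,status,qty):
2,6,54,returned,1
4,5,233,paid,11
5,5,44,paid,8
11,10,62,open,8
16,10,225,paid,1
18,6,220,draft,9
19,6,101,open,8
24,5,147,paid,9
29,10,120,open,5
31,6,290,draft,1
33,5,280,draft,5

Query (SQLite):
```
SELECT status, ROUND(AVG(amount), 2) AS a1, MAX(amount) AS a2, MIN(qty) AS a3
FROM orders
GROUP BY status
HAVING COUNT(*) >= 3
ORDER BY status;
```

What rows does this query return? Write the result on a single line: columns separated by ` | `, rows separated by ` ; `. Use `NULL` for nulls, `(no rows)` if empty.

draft | 263.33 | 290 | 1 ; open | 94.33 | 120 | 5 ; paid | 162.25 | 233 | 1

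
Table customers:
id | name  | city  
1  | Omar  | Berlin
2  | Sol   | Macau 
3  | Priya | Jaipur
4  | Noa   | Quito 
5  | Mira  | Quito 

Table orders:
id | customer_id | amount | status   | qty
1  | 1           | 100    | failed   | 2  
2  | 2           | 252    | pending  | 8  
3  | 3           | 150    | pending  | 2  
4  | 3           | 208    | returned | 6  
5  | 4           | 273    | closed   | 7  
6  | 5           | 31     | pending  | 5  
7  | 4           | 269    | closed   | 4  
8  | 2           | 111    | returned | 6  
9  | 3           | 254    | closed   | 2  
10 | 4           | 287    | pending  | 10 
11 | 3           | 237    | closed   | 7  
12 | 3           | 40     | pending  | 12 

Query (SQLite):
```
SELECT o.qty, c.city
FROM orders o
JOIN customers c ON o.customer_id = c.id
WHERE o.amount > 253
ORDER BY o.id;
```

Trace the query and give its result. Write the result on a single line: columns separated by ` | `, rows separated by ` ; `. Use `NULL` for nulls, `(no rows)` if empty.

7 | Quito ; 4 | Quito ; 2 | Jaipur ; 10 | Quito

Each orders row matches the customers row where customer_id = customers.id.
Then keep rows with o.amount > 253.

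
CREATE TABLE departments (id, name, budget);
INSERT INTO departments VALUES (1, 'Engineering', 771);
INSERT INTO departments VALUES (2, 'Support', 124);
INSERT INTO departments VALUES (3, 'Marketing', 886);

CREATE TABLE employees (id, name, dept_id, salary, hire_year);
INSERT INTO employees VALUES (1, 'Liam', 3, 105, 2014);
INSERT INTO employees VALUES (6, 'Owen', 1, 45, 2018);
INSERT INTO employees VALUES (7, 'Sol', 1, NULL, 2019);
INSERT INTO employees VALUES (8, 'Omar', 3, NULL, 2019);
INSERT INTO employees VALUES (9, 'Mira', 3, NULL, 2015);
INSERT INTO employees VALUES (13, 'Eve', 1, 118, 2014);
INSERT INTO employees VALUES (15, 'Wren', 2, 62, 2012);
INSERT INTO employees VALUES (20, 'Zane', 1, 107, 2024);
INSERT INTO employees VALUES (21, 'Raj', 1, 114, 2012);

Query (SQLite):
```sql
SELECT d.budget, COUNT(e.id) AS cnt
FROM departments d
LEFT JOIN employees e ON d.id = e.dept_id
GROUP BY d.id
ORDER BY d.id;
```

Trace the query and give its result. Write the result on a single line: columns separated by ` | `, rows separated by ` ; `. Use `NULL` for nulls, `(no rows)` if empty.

LEFT JOIN keeps every departments row; unmatched ones get NULL for employees columns.
Group by departments.id and compute COUNT(e.id). COUNT(col) of an all-NULL group is 0.
  1: ids {6, 7, 13, 20, 21} → COUNT(e.id)=5
  2: ids {15} → COUNT(e.id)=1
  3: ids {1, 8, 9} → COUNT(e.id)=3

771 | 5 ; 124 | 1 ; 886 | 3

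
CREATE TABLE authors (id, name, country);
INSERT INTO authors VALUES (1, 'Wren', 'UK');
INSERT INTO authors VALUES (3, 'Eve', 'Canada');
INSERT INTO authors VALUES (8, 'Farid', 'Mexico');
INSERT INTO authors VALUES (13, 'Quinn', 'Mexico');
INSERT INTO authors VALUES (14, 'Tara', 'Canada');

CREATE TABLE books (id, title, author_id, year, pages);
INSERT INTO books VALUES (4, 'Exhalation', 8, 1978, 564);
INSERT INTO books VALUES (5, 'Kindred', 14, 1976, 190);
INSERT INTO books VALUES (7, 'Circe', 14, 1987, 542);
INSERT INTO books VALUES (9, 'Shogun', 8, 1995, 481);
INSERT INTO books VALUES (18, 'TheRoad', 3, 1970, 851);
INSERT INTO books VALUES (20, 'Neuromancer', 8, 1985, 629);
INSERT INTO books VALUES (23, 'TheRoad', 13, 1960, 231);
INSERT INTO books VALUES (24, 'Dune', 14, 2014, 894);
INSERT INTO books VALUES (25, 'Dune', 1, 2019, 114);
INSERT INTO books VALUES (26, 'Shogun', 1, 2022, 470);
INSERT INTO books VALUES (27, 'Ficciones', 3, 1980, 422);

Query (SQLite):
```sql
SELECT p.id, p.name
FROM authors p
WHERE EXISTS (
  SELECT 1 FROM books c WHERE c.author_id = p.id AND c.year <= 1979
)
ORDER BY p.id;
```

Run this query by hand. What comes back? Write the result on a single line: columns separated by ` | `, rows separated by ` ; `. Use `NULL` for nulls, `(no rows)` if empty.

For each authors row, check whether any books with matching author_id has year <= 1979.
Keep rows where that is true.

3 | Eve ; 8 | Farid ; 13 | Quinn ; 14 | Tara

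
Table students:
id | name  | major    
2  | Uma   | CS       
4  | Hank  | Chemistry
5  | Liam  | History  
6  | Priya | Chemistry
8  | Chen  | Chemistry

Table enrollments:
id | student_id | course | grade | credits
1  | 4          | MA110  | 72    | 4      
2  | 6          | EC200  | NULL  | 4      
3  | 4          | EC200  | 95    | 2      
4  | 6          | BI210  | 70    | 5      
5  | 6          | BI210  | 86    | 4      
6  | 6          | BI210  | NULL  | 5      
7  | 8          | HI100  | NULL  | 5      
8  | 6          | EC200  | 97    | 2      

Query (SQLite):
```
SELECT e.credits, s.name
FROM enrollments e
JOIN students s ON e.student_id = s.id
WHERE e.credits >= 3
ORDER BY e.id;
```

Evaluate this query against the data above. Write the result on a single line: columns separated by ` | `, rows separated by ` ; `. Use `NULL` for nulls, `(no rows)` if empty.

Each enrollments row matches the students row where student_id = students.id.
Then keep rows with e.credits >= 3.

4 | Hank ; 4 | Priya ; 5 | Priya ; 4 | Priya ; 5 | Priya ; 5 | Chen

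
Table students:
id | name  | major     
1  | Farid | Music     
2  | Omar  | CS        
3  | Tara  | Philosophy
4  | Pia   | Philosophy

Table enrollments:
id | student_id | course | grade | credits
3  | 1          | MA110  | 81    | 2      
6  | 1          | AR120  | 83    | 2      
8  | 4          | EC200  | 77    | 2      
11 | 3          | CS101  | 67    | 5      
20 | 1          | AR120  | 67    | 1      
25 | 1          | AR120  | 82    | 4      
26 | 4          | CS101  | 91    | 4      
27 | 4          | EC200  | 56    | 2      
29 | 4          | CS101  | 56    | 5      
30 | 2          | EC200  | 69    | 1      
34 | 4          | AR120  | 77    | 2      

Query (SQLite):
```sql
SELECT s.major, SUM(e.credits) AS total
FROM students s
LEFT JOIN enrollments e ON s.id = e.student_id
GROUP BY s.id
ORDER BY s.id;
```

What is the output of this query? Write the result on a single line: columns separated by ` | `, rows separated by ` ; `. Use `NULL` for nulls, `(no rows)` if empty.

Music | 9 ; CS | 1 ; Philosophy | 5 ; Philosophy | 15

LEFT JOIN keeps every students row; unmatched ones get NULL for enrollments columns.
Group by students.id and compute SUM(e.credits). SUM over an all-NULL group is NULL.
  1: ids {3, 6, 20, 25} → SUM(e.credits)=9
  2: ids {30} → SUM(e.credits)=1
  3: ids {11} → SUM(e.credits)=5
  4: ids {8, 26, 27, 29, 34} → SUM(e.credits)=15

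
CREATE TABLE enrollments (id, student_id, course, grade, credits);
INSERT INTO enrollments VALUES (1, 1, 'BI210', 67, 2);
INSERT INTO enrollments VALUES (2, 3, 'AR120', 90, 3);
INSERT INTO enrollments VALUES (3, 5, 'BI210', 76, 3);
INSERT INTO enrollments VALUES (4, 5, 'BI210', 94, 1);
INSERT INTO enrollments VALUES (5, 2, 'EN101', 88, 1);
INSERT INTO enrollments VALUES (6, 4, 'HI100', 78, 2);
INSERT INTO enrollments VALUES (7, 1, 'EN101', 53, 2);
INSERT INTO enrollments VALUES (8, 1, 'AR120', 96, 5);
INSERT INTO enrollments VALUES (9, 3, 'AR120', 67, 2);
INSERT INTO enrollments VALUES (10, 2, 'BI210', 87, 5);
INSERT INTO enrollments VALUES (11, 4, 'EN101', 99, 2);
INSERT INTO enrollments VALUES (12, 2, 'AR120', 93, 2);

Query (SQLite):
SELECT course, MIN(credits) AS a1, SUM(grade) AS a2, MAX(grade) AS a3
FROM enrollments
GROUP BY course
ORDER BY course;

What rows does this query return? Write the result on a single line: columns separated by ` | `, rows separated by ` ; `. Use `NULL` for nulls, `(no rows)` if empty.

Group enrollments by course.
Per group compute: MIN(credits), SUM(grade), MAX(grade).
  AR120: ids {2, 8, 9, 12} → MIN(credits)=2, SUM(grade)=346, MAX(grade)=96
  BI210: ids {1, 3, 4, 10} → MIN(credits)=1, SUM(grade)=324, MAX(grade)=94
  EN101: ids {5, 7, 11} → MIN(credits)=1, SUM(grade)=240, MAX(grade)=99
  HI100: ids {6} → MIN(credits)=2, SUM(grade)=78, MAX(grade)=78

AR120 | 2 | 346 | 96 ; BI210 | 1 | 324 | 94 ; EN101 | 1 | 240 | 99 ; HI100 | 2 | 78 | 78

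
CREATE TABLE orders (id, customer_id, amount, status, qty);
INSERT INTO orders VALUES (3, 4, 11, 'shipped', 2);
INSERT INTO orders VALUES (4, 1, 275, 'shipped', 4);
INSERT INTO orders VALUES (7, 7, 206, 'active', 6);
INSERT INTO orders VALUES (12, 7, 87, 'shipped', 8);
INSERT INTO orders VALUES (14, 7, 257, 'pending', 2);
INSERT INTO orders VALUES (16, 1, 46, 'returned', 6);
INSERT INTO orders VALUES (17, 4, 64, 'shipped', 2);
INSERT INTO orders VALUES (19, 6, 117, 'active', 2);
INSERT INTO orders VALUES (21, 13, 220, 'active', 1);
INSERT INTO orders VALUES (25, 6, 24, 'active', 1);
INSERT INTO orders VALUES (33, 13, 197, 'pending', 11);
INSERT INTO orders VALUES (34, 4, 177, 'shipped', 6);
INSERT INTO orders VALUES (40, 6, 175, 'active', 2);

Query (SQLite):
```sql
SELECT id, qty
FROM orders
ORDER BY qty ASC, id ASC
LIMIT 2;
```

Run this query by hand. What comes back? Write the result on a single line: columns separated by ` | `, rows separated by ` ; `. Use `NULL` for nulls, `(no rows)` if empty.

21 | 1 ; 25 | 1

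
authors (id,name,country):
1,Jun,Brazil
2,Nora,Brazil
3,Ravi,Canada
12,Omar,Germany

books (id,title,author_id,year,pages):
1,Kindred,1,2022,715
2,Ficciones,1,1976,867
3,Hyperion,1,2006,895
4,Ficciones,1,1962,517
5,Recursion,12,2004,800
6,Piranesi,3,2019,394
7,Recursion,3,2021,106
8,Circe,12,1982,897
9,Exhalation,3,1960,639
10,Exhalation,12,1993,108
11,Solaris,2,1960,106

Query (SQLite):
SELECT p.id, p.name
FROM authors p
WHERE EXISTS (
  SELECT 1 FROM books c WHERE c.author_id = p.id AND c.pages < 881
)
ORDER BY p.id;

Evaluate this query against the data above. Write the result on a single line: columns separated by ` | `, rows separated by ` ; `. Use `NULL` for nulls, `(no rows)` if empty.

For each authors row, check whether any books with matching author_id has pages < 881.
Keep rows where that is true.

1 | Jun ; 2 | Nora ; 3 | Ravi ; 12 | Omar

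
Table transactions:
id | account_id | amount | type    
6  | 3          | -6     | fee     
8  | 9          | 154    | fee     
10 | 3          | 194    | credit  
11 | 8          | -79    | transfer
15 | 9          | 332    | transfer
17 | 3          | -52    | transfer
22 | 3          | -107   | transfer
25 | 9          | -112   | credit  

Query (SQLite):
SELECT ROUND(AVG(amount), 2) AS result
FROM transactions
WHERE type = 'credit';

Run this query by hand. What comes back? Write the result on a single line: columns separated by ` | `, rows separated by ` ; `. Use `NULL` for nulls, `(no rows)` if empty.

41

Rows where type='credit' → amount values: [194, -112].
AVG = 82 / 2 (rounded to 2 dp).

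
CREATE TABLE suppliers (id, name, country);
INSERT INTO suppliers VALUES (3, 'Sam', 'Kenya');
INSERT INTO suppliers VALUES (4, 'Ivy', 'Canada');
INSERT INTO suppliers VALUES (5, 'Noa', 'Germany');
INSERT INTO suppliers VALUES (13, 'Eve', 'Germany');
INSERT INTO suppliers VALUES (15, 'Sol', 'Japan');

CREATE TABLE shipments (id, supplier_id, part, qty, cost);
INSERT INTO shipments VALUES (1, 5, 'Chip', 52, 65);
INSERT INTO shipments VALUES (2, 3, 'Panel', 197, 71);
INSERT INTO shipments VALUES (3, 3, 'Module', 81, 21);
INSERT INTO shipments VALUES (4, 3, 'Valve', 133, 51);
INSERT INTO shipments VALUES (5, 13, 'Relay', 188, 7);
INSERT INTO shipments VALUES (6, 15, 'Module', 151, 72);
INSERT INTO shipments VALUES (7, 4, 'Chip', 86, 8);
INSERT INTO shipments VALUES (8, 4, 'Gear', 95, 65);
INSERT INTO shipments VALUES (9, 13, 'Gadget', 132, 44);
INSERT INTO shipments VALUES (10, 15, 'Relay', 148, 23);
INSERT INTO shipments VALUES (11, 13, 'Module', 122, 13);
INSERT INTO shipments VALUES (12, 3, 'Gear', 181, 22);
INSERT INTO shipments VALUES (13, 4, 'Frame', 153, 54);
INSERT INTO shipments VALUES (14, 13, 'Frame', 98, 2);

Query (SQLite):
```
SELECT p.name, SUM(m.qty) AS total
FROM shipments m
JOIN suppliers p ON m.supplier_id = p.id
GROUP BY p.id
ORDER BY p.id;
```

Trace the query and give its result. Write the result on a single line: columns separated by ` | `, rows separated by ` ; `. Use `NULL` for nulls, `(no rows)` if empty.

Sam | 592 ; Ivy | 334 ; Noa | 52 ; Eve | 540 ; Sol | 299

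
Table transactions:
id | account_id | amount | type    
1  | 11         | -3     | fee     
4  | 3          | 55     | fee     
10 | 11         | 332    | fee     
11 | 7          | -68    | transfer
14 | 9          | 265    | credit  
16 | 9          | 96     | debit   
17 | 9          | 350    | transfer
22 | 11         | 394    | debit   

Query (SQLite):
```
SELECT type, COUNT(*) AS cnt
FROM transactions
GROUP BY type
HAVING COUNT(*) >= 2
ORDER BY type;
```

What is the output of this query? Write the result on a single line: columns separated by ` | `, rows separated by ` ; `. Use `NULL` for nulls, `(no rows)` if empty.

debit | 2 ; fee | 3 ; transfer | 2

Partition transactions by type; compute COUNT(*) within each group.
HAVING: keep groups with count ≥ 2.
  credit: ids {14} → COUNT(*)=1
  debit: ids {16, 22} → COUNT(*)=2
  fee: ids {1, 4, 10} → COUNT(*)=3
  transfer: ids {11, 17} → COUNT(*)=2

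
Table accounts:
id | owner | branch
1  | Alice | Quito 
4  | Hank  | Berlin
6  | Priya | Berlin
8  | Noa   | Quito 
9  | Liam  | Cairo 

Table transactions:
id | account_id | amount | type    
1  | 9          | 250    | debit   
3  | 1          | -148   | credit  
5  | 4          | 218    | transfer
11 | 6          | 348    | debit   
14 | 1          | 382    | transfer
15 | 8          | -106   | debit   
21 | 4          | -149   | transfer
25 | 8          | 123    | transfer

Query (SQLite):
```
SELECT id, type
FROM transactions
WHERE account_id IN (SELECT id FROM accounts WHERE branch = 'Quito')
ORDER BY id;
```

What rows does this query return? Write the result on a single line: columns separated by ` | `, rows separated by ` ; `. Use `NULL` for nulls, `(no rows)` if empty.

3 | credit ; 14 | transfer ; 15 | debit ; 25 | transfer

Inner query: accounts.id where branch = 'Quito'.
Outer: keep transactions rows whose account_id is in that set.
Inner query → {1, 8}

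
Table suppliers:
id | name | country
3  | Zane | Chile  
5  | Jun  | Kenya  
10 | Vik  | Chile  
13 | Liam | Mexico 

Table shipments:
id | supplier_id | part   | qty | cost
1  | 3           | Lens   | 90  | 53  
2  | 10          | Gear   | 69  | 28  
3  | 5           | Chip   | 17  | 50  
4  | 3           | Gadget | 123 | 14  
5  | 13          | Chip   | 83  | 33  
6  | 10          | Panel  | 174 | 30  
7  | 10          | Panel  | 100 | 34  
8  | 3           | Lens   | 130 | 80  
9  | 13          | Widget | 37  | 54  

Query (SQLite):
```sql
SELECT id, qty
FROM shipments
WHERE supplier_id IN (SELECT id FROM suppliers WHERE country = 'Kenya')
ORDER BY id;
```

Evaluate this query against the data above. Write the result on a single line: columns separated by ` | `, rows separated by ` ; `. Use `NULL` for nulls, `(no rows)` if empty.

Inner query: suppliers.id where country = 'Kenya'.
Outer: keep shipments rows whose supplier_id is in that set.
Inner query → {5}

3 | 17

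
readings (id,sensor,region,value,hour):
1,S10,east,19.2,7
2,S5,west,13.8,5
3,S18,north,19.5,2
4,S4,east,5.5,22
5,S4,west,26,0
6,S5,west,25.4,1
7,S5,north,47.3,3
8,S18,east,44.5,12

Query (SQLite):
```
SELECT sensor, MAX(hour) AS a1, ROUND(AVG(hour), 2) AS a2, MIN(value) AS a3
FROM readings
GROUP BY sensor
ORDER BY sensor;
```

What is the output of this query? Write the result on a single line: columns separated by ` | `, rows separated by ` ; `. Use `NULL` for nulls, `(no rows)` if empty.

Group readings by sensor.
Per group compute: MAX(hour), ROUND(AVG(hour), 2), MIN(value).
  S10: ids {1} → MAX(hour)=7, ROUND(AVG(hour), 2)=7, MIN(value)=19.2
  S18: ids {3, 8} → MAX(hour)=12, ROUND(AVG(hour), 2)=7, MIN(value)=19.5
  S4: ids {4, 5} → MAX(hour)=22, ROUND(AVG(hour), 2)=11, MIN(value)=5.5
  S5: ids {2, 6, 7} → MAX(hour)=5, ROUND(AVG(hour), 2)=3, MIN(value)=13.8

S10 | 7 | 7 | 19.2 ; S18 | 12 | 7 | 19.5 ; S4 | 22 | 11 | 5.5 ; S5 | 5 | 3 | 13.8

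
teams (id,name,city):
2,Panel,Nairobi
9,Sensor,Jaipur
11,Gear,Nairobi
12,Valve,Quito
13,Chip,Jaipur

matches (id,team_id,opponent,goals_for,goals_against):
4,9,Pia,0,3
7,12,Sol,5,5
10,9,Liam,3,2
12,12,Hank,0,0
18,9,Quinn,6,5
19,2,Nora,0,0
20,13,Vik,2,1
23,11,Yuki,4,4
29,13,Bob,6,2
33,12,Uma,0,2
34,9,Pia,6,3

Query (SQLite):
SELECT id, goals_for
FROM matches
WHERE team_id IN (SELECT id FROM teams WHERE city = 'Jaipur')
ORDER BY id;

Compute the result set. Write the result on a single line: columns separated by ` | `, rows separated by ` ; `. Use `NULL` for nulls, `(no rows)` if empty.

Inner query: teams.id where city = 'Jaipur'.
Outer: keep matches rows whose team_id is in that set.
Inner query → {9, 13}

4 | 0 ; 10 | 3 ; 18 | 6 ; 20 | 2 ; 29 | 6 ; 34 | 6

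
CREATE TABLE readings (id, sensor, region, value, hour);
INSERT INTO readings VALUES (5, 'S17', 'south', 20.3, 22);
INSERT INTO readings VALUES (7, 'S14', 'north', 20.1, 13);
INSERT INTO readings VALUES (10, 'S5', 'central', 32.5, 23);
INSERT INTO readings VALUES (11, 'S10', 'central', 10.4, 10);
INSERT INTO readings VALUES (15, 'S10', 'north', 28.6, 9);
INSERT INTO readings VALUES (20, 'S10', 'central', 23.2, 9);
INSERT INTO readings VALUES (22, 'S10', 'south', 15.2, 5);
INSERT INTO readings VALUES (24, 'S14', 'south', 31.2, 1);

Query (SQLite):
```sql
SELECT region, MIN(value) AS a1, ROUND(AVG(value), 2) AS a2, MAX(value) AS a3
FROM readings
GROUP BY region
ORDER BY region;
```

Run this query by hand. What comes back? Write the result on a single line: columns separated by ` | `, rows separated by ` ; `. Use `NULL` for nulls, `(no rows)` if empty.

central | 10.4 | 22.03 | 32.5 ; north | 20.1 | 24.35 | 28.6 ; south | 15.2 | 22.23 | 31.2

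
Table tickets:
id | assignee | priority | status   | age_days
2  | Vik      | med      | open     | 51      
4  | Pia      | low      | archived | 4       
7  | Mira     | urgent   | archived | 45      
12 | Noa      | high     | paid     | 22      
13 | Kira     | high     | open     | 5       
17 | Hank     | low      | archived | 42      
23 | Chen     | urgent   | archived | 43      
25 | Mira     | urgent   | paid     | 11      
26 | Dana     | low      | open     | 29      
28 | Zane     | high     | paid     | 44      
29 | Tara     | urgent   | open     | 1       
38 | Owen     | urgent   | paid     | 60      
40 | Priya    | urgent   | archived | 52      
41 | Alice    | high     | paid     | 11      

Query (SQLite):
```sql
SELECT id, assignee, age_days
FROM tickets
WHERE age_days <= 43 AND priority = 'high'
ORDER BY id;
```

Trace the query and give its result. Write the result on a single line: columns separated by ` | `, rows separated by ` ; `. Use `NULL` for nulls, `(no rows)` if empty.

age_days <= 43: ids {4, 12, 13, 17, 23, 25, 26, 29, 41}
priority = 'high': ids {12, 13, 28, 41}
Combine with AND.

12 | Noa | 22 ; 13 | Kira | 5 ; 41 | Alice | 11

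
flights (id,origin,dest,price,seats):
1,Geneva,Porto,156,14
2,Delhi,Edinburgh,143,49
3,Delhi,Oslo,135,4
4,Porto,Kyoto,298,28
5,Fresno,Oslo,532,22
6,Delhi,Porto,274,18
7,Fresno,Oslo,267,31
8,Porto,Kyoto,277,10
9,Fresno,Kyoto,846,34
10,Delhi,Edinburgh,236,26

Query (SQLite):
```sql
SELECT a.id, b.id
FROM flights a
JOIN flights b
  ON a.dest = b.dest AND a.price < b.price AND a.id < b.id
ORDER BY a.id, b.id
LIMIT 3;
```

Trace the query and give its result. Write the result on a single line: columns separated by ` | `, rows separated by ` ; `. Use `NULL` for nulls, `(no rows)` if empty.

1 | 6 ; 2 | 10 ; 3 | 5

Pairs (a,b) with same dest, a.price < b.price, a.id < b.id.
dest groups: Edinburgh:{2,10} Kyoto:{4,8,9} Oslo:{3,5,7} Porto:{1,6}
Ordered by (a.id, b.id); first 3.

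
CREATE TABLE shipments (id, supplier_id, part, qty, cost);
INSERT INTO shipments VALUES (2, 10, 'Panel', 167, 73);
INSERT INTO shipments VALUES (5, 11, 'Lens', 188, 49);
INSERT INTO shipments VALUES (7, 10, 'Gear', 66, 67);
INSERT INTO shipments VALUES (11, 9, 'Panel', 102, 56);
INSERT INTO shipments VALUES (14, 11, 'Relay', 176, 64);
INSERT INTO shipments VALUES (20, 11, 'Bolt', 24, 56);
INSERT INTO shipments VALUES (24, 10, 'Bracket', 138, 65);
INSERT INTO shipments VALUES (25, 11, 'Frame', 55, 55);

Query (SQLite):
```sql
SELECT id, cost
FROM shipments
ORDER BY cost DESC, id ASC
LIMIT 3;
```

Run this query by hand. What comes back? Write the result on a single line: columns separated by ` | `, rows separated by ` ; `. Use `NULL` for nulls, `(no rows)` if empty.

2 | 73 ; 7 | 67 ; 24 | 65

Sort by cost desc, tiebreak id asc: (73, id=2), (67, id=7), (65, id=24), (64, id=14), (56, id=11), (56, id=20) …. Take first 3.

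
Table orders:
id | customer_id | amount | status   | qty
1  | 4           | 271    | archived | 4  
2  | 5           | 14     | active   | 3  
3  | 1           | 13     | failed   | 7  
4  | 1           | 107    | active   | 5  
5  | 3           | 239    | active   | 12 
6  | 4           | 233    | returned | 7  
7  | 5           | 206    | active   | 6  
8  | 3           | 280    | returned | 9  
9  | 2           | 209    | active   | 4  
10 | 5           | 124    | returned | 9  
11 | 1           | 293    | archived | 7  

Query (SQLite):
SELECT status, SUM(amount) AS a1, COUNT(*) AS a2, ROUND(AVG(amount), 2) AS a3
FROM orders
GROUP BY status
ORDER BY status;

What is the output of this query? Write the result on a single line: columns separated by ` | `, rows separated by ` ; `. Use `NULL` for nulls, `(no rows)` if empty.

active | 775 | 5 | 155 ; archived | 564 | 2 | 282 ; failed | 13 | 1 | 13 ; returned | 637 | 3 | 212.33

Group orders by status.
Per group compute: SUM(amount), COUNT(*), ROUND(AVG(amount), 2).
  active: ids {2, 4, 5, 7, 9} → SUM(amount)=775, COUNT(*)=5, ROUND(AVG(amount), 2)=155
  archived: ids {1, 11} → SUM(amount)=564, COUNT(*)=2, ROUND(AVG(amount), 2)=282
  failed: ids {3} → SUM(amount)=13, COUNT(*)=1, ROUND(AVG(amount), 2)=13
  returned: ids {6, 8, 10} → SUM(amount)=637, COUNT(*)=3, ROUND(AVG(amount), 2)=212.33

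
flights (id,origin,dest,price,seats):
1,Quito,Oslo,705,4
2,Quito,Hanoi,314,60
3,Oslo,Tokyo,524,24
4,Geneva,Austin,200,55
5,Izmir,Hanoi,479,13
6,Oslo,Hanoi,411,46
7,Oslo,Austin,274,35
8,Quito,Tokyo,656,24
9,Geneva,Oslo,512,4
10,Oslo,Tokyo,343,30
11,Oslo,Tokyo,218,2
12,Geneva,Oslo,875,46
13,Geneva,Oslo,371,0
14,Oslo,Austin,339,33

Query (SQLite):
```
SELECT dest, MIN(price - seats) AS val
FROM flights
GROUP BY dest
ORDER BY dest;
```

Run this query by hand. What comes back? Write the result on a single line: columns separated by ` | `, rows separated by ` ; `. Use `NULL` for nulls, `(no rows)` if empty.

For each row compute price - seats.
Group by dest; take MIN of the expression per group.
  Austin: ids {4, 7, 14} → MIN(price - seats)=145
  Hanoi: ids {2, 5, 6} → MIN(price - seats)=254
  Oslo: ids {1, 9, 12, 13} → MIN(price - seats)=371
  Tokyo: ids {3, 8, 10, 11} → MIN(price - seats)=216

Austin | 145 ; Hanoi | 254 ; Oslo | 371 ; Tokyo | 216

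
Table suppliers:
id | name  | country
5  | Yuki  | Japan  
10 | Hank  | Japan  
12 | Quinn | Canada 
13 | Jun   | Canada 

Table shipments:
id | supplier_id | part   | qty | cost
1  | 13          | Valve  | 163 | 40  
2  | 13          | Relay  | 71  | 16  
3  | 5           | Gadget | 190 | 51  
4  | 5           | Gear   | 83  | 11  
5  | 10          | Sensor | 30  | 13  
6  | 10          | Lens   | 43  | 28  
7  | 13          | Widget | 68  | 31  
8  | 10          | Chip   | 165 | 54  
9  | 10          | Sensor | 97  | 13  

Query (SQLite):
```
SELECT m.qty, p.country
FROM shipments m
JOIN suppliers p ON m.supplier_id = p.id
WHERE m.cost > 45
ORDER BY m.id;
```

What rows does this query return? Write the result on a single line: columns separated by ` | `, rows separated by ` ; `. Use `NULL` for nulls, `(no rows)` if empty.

190 | Japan ; 165 | Japan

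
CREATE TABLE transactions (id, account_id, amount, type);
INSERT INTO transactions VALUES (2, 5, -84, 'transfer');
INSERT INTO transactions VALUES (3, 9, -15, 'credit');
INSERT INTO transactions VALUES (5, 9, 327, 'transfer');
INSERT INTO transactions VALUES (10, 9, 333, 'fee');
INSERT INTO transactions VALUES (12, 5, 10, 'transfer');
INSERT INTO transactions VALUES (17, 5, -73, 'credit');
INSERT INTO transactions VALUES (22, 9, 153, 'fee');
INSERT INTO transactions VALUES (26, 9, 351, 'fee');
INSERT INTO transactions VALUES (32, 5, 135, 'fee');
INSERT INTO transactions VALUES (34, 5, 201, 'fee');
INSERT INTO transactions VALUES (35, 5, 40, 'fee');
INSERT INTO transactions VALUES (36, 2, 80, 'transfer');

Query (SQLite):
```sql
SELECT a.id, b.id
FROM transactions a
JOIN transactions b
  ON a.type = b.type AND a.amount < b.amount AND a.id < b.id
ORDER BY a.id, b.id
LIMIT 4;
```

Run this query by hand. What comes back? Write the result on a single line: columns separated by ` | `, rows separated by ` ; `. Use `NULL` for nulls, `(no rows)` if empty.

Pairs (a,b) with same type, a.amount < b.amount, a.id < b.id.
type groups: credit:{3,17} fee:{10,22,26,32,34,35} transfer:{2,5,12,36}
Ordered by (a.id, b.id); first 4.

2 | 5 ; 2 | 12 ; 2 | 36 ; 10 | 26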